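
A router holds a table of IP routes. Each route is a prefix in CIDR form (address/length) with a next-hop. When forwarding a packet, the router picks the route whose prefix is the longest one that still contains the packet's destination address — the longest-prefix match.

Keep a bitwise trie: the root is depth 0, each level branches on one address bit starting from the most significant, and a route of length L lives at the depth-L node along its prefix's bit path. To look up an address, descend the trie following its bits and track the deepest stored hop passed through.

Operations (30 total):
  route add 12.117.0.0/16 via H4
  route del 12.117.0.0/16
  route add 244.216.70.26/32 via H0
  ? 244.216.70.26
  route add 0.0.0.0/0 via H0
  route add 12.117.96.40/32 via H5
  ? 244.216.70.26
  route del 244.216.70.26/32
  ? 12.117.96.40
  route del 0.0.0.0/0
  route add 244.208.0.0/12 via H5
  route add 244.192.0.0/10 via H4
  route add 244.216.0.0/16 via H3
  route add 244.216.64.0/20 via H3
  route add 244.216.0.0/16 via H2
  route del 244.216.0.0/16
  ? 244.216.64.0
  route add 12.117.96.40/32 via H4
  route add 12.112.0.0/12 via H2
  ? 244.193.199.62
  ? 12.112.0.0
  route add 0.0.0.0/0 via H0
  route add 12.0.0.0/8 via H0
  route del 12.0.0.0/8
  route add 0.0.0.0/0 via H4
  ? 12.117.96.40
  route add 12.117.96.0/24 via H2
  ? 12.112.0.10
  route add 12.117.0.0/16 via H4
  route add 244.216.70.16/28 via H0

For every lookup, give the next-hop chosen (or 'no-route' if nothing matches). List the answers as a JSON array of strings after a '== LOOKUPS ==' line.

Process each operation:
  + 12.117.0.0/16 (H4) depth=16
  - 12.117.0.0/16 clear@16
  + 244.216.70.26/32 (H0) depth=32
  Q 244.216.70.26: descend 11110100110110000100011000011010 ; hops seen [H0] ; pick H0
  + 0.0.0.0/0 (H0) depth=0
  + 12.117.96.40/32 (H5) depth=32
  Q 244.216.70.26: descend 11110100110110000100011000011010 ; hops seen [H0,H0] ; pick H0
  - 244.216.70.26/32 clear@32
  Q 12.117.96.40: descend 00001100011101010110000000101000 ; hops seen [H0,H5] ; pick H5
  - 0.0.0.0/0 clear@0
  + 244.208.0.0/12 (H5) depth=12
  + 244.192.0.0/10 (H4) depth=10
  + 244.216.0.0/16 (H3) depth=16
  + 244.216.64.0/20 (H3) depth=20
  + 244.216.0.0/16 (H2) depth=16
  - 244.216.0.0/16 clear@16
  Q 244.216.64.0: descend 111101001101100001000 ; hops seen [H4,H5,H3] ; pick H3
  + 12.117.96.40/32 (H4) depth=32
  + 12.112.0.0/12 (H2) depth=12
  Q 244.193.199.62: descend 11110100110 ; hops seen [H4] ; pick H4
  Q 12.112.0.0: descend 0000110001110 ; hops seen [H2] ; pick H2
  + 0.0.0.0/0 (H0) depth=0
  + 12.0.0.0/8 (H0) depth=8
  - 12.0.0.0/8 clear@8
  + 0.0.0.0/0 (H4) depth=0
  Q 12.117.96.40: descend 00001100011101010110000000101000 ; hops seen [H4,H2,H4] ; pick H4
  + 12.117.96.0/24 (H2) depth=24
  Q 12.112.0.10: descend 0000110001110 ; hops seen [H4,H2] ; pick H2
  + 12.117.0.0/16 (H4) depth=16
  + 244.216.70.16/28 (H0) depth=28

== LOOKUPS ==
["H0","H0","H5","H3","H4","H2","H4","H2"]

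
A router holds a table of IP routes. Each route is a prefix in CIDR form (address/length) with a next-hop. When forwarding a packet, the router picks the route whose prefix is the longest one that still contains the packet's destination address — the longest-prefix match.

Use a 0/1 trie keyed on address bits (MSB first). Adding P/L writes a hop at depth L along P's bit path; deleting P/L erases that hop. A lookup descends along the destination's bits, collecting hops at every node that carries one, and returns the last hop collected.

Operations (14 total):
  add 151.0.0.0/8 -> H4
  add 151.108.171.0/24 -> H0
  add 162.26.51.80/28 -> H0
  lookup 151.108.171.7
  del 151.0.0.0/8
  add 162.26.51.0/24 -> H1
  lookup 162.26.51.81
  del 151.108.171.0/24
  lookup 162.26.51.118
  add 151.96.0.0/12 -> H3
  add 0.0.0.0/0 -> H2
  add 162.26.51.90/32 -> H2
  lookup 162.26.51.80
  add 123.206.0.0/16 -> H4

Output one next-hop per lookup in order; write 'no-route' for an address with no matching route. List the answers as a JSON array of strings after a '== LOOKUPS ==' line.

Apply in order:
  add 151.0.0.0/8 -> H4 at depth 8
  add 151.108.171.0/24 -> H0 at depth 24
  add 162.26.51.80/28 -> H0 at depth 28
  Q 151.108.171.7: descend 100101110110110010101011 ; hops seen [H4,H0] ; pick H0
  del 151.0.0.0/8 (clear depth 8)
  add 162.26.51.0/24 -> H1 at depth 24
  Q 162.26.51.81: descend 1010001000011010001100110101 ; hops seen [H1,H0] ; pick H0
  del 151.108.171.0/24 (clear depth 24)
  Q 162.26.51.118: descend 10100010000110100011001101 ; hops seen [H1] ; pick H1
  add 151.96.0.0/12 -> H3 at depth 12
  add 0.0.0.0/0 -> H2 at depth 0
  add 162.26.51.90/32 -> H2 at depth 32
  Q 162.26.51.80: descend 1010001000011010001100110101 ; hops seen [H2,H1,H0] ; pick H0
  add 123.206.0.0/16 -> H4 at depth 16

== LOOKUPS ==
["H0","H0","H1","H0"]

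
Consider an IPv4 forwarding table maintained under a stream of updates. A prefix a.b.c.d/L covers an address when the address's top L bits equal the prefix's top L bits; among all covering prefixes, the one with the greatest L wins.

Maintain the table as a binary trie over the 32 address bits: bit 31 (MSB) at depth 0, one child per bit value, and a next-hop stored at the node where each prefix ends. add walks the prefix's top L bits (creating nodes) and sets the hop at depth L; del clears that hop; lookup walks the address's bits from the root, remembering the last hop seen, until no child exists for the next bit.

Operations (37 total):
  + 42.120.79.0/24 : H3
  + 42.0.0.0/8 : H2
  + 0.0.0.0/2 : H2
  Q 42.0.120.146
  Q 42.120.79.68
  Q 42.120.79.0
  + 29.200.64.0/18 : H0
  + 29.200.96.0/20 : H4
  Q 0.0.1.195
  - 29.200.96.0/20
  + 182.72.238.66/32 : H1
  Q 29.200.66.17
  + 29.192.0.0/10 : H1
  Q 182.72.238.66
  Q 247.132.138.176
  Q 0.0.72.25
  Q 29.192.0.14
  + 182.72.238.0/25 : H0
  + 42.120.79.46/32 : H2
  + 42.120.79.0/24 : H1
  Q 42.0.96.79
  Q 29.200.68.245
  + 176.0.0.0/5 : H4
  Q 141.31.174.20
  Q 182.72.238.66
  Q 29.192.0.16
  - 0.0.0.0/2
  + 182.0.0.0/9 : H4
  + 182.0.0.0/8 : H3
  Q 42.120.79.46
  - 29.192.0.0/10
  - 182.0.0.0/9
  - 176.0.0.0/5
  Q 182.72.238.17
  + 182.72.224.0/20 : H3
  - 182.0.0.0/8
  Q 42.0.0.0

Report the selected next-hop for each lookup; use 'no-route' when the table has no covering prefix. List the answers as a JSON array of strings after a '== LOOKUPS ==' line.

Process each operation:
  + 42.120.79.0/24 (H3) depth=24
  + 42.0.0.0/8 (H2) depth=8
  + 0.0.0.0/2 (H2) depth=2
  ? 42.0.120.146  path d0:-→d1:-→d2:H2→d3:-→d4:-→d5:-→d6:-→d7:-→d8:H2→d9:-  best=H2
  ? 42.120.79.68  path d0:-→d1:-→d2:H2→d3:-→d4:-→d5:-→d6:-→d7:-→d8:H2→d9:-→d10:-→d11:-→d12:-→d13:-→d14:-→d15:-→d16:-→d17:-→d18:-→d19:-→d20:-→d21:-→d22:-→d23:-→d24:H3  best=H3
  ? 42.120.79.0  path d0:-→d1:-→d2:H2→d3:-→d4:-→d5:-→d6:-→d7:-→d8:H2→d9:-→d10:-→d11:-→d12:-→d13:-→d14:-→d15:-→d16:-→d17:-→d18:-→d19:-→d20:-→d21:-→d22:-→d23:-→d24:H3  best=H3
  + 29.200.64.0/18 (H0) depth=18
  + 29.200.96.0/20 (H4) depth=20
  ? 0.0.1.195  path d0:-→d1:-→d2:H2→d3:-  best=H2
  del 29.200.96.0/20 (clear depth 20)
  + 182.72.238.66/32 (H1) depth=32
  ? 29.200.66.17  path d0:-→d1:-→d2:H2→d3:-→d4:-→d5:-→d6:-→d7:-→d8:-→d9:-→d10:-→d11:-→d12:-→d13:-→d14:-→d15:-→d16:-→d17:-→d18:H0  best=H0
  + 29.192.0.0/10 (H1) depth=10
  ? 182.72.238.66  path d0:-→d1:-→d2:-→d3:-→d4:-→d5:-→d6:-→d7:-→d8:-→d9:-→d10:-→d11:-→d12:-→d13:-→d14:-→d15:-→d16:-→d17:-→d18:-→d19:-→d20:-→d21:-→d22:-→d23:-→d24:-→d25:-→d26:-→d27:-→d28:-→d29:-→d30:-→d31:-→d32:H1  best=H1
  ? 247.132.138.176  path d0:-→d1:-  best=no-route
  ? 0.0.72.25  path d0:-→d1:-→d2:H2→d3:-  best=H2
  ? 29.192.0.14  path d0:-→d1:-→d2:H2→d3:-→d4:-→d5:-→d6:-→d7:-→d8:-→d9:-→d10:H1→d11:-→d12:-  best=H1
  + 182.72.238.0/25 (H0) depth=25
  + 42.120.79.46/32 (H2) depth=32
  + 42.120.79.0/24 (H1) depth=24
  ? 42.0.96.79  path d0:-→d1:-→d2:H2→d3:-→d4:-→d5:-→d6:-→d7:-→d8:H2→d9:-  best=H2
  ? 29.200.68.245  path d0:-→d1:-→d2:H2→d3:-→d4:-→d5:-→d6:-→d7:-→d8:-→d9:-→d10:H1→d11:-→d12:-→d13:-→d14:-→d15:-→d16:-→d17:-→d18:H0  best=H0
  + 176.0.0.0/5 (H4) depth=5
  ? 141.31.174.20  path d0:-→d1:-→d2:-  best=no-route
  ? 182.72.238.66  path d0:-→d1:-→d2:-→d3:-→d4:-→d5:H4→d6:-→d7:-→d8:-→d9:-→d10:-→d11:-→d12:-→d13:-→d14:-→d15:-→d16:-→d17:-→d18:-→d19:-→d20:-→d21:-→d22:-→d23:-→d24:-→d25:H0→d26:-→d27:-→d28:-→d29:-→d30:-→d31:-→d32:H1  best=H1
  ? 29.192.0.16  path d0:-→d1:-→d2:H2→d3:-→d4:-→d5:-→d6:-→d7:-→d8:-→d9:-→d10:H1→d11:-→d12:-  best=H1
  del 0.0.0.0/2 (clear depth 2)
  + 182.0.0.0/9 (H4) depth=9
  + 182.0.0.0/8 (H3) depth=8
  ? 42.120.79.46  path d0:-→d1:-→d2:-→d3:-→d4:-→d5:-→d6:-→d7:-→d8:H2→d9:-→d10:-→d11:-→d12:-→d13:-→d14:-→d15:-→d16:-→d17:-→d18:-→d19:-→d20:-→d21:-→d22:-→d23:-→d24:H1→d25:-→d26:-→d27:-→d28:-→d29:-→d30:-→d31:-→d32:H2  best=H2
  del 29.192.0.0/10 (clear depth 10)
  del 182.0.0.0/9 (clear depth 9)
  del 176.0.0.0/5 (clear depth 5)
  ? 182.72.238.17  path d0:-→d1:-→d2:-→d3:-→d4:-→d5:-→d6:-→d7:-→d8:H3→d9:-→d10:-→d11:-→d12:-→d13:-→d14:-→d15:-→d16:-→d17:-→d18:-→d19:-→d20:-→d21:-→d22:-→d23:-→d24:-→d25:H0  best=H0
  + 182.72.224.0/20 (H3) depth=20
  del 182.0.0.0/8 (clear depth 8)
  ? 42.0.0.0  path d0:-→d1:-→d2:-→d3:-→d4:-→d5:-→d6:-→d7:-→d8:H2→d9:-  best=H2

== LOOKUPS ==
["H2","H3","H3","H2","H0","H1","no-route","H2","H1","H2","H0","no-route","H1","H1","H2","H0","H2"]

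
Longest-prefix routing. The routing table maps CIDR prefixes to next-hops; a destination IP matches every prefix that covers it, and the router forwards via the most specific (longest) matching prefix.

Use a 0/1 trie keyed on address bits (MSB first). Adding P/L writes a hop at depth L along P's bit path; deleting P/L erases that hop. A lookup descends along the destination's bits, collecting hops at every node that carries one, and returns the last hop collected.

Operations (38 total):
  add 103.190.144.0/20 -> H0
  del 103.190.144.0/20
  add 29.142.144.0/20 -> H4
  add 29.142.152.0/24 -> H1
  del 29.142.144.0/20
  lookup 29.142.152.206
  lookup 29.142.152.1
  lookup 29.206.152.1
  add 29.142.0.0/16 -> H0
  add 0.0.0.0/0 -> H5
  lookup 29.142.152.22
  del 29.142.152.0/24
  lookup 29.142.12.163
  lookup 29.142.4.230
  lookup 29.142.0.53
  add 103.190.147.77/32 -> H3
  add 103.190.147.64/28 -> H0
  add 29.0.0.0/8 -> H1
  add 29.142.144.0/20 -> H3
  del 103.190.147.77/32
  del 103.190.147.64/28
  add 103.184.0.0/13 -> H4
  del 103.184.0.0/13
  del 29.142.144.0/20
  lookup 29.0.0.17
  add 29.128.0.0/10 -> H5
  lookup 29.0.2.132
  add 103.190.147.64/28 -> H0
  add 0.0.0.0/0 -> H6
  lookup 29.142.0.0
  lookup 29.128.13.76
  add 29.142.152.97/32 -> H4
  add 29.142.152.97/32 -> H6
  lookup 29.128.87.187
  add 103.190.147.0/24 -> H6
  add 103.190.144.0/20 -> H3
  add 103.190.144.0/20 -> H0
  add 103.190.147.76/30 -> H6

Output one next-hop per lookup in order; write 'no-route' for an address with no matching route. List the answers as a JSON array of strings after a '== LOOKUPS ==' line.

Process each operation:
  + 103.190.144.0/20 (H0) depth=20
  - 103.190.144.0/20 clear@20
  + 29.142.144.0/20 (H4) depth=20
  + 29.142.152.0/24 (H1) depth=24
  - 29.142.144.0/20 clear@20
  lookup 29.142.152.206: bits 000111011000111010011000 walk d0:-→d1:-→d2:-→d3:-→d4:-→d5:-→d6:-→d7:-→d8:-→d9:-→d10:-→d11:-→d12:-→d13:-→d14:-→d15:-→d16:-→d17:-→d18:-→d19:-→d20:-→d21:-→d22:-→d23:-→d24:H1 -> H1
  lookup 29.142.152.1: bits 000111011000111010011000 walk d0:-→d1:-→d2:-→d3:-→d4:-→d5:-→d6:-→d7:-→d8:-→d9:-→d10:-→d11:-→d12:-→d13:-→d14:-→d15:-→d16:-→d17:-→d18:-→d19:-→d20:-→d21:-→d22:-→d23:-→d24:H1 -> H1
  lookup 29.206.152.1: bits 000111011 walk d0:-→d1:-→d2:-→d3:-→d4:-→d5:-→d6:-→d7:-→d8:-→d9:- -> no-route
  + 29.142.0.0/16 (H0) depth=16
  + 0.0.0.0/0 (H5) depth=0
  lookup 29.142.152.22: bits 000111011000111010011000 walk d0:H5→d1:-→d2:-→d3:-→d4:-→d5:-→d6:-→d7:-→d8:-→d9:-→d10:-→d11:-→d12:-→d13:-→d14:-→d15:-→d16:H0→d17:-→d18:-→d19:-→d20:-→d21:-→d22:-→d23:-→d24:H1 -> H1
  - 29.142.152.0/24 clear@24
  lookup 29.142.12.163: bits 0001110110001110 walk d0:H5→d1:-→d2:-→d3:-→d4:-→d5:-→d6:-→d7:-→d8:-→d9:-→d10:-→d11:-→d12:-→d13:-→d14:-→d15:-→d16:H0 -> H0
  lookup 29.142.4.230: bits 0001110110001110 walk d0:H5→d1:-→d2:-→d3:-→d4:-→d5:-→d6:-→d7:-→d8:-→d9:-→d10:-→d11:-→d12:-→d13:-→d14:-→d15:-→d16:H0 -> H0
  lookup 29.142.0.53: bits 0001110110001110 walk d0:H5→d1:-→d2:-→d3:-→d4:-→d5:-→d6:-→d7:-→d8:-→d9:-→d10:-→d11:-→d12:-→d13:-→d14:-→d15:-→d16:H0 -> H0
  + 103.190.147.77/32 (H3) depth=32
  + 103.190.147.64/28 (H0) depth=28
  + 29.0.0.0/8 (H1) depth=8
  + 29.142.144.0/20 (H3) depth=20
  - 103.190.147.77/32 clear@32
  - 103.190.147.64/28 clear@28
  + 103.184.0.0/13 (H4) depth=13
  - 103.184.0.0/13 clear@13
  - 29.142.144.0/20 clear@20
  lookup 29.0.0.17: bits 00011101 walk d0:H5→d1:-→d2:-→d3:-→d4:-→d5:-→d6:-→d7:-→d8:H1 -> H1
  + 29.128.0.0/10 (H5) depth=10
  lookup 29.0.2.132: bits 00011101 walk d0:H5→d1:-→d2:-→d3:-→d4:-→d5:-→d6:-→d7:-→d8:H1 -> H1
  + 103.190.147.64/28 (H0) depth=28
  + 0.0.0.0/0 (H6) depth=0
  lookup 29.142.0.0: bits 0001110110001110 walk d0:H6→d1:-→d2:-→d3:-→d4:-→d5:-→d6:-→d7:-→d8:H1→d9:-→d10:H5→d11:-→d12:-→d13:-→d14:-→d15:-→d16:H0 -> H0
  lookup 29.128.13.76: bits 000111011000 walk d0:H6→d1:-→d2:-→d3:-→d4:-→d5:-→d6:-→d7:-→d8:H1→d9:-→d10:H5→d11:-→d12:- -> H5
  + 29.142.152.97/32 (H4) depth=32
  + 29.142.152.97/32 (H6) depth=32
  lookup 29.128.87.187: bits 000111011000 walk d0:H6→d1:-→d2:-→d3:-→d4:-→d5:-→d6:-→d7:-→d8:H1→d9:-→d10:H5→d11:-→d12:- -> H5
  + 103.190.147.0/24 (H6) depth=24
  + 103.190.144.0/20 (H3) depth=20
  + 103.190.144.0/20 (H0) depth=20
  + 103.190.147.76/30 (H6) depth=30

== LOOKUPS ==
["H1","H1","no-route","H1","H0","H0","H0","H1","H1","H0","H5","H5"]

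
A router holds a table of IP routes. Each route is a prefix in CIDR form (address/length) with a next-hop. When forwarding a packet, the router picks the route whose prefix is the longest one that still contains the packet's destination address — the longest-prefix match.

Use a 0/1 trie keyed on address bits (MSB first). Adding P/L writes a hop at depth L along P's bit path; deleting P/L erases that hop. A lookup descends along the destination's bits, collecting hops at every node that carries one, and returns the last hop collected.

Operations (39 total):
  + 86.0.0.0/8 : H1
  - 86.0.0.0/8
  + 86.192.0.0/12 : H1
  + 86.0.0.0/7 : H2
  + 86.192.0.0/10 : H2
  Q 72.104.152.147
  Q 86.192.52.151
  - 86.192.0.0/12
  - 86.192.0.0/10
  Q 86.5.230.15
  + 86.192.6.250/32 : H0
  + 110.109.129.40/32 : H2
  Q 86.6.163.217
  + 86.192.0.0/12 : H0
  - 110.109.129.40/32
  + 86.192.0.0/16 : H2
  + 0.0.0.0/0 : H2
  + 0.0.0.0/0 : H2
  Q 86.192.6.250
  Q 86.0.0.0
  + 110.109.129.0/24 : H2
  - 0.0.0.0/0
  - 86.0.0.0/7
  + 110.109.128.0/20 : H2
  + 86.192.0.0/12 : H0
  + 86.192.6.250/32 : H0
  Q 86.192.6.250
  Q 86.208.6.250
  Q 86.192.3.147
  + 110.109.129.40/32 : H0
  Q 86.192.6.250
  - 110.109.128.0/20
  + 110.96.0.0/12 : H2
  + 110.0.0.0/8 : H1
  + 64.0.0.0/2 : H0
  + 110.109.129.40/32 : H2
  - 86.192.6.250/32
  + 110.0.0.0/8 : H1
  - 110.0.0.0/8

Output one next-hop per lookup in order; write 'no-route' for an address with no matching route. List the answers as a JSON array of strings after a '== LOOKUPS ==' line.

Trace:
  add 86.0.0.0/8 -> H1 at depth 8
  - 86.0.0.0/8 clear@8
  add 86.192.0.0/12 -> H1 at depth 12
  add 86.0.0.0/7 -> H2 at depth 7
  add 86.192.0.0/10 -> H2 at depth 10
  ? 72.104.152.147  path d0:-→d1:-→d2:-→d3:-  best=no-route
  ? 86.192.52.151  path d0:-→d1:-→d2:-→d3:-→d4:-→d5:-→d6:-→d7:H2→d8:-→d9:-→d10:H2→d11:-→d12:H1  best=H1
  - 86.192.0.0/12 clear@12
  - 86.192.0.0/10 clear@10
  ? 86.5.230.15  path d0:-→d1:-→d2:-→d3:-→d4:-→d5:-→d6:-→d7:H2→d8:-  best=H2
  add 86.192.6.250/32 -> H0 at depth 32
  add 110.109.129.40/32 -> H2 at depth 32
  ? 86.6.163.217  path d0:-→d1:-→d2:-→d3:-→d4:-→d5:-→d6:-→d7:H2→d8:-  best=H2
  add 86.192.0.0/12 -> H0 at depth 12
  - 110.109.129.40/32 clear@32
  add 86.192.0.0/16 -> H2 at depth 16
  add 0.0.0.0/0 -> H2 at depth 0
  add 0.0.0.0/0 -> H2 at depth 0
  ? 86.192.6.250  path d0:H2→d1:-→d2:-→d3:-→d4:-→d5:-→d6:-→d7:H2→d8:-→d9:-→d10:-→d11:-→d12:H0→d13:-→d14:-→d15:-→d16:H2→d17:-→d18:-→d19:-→d20:-→d21:-→d22:-→d23:-→d24:-→d25:-→d26:-→d27:-→d28:-→d29:-→d30:-→d31:-→d32:H0  best=H0
  ? 86.0.0.0  path d0:H2→d1:-→d2:-→d3:-→d4:-→d5:-→d6:-→d7:H2→d8:-  best=H2
  add 110.109.129.0/24 -> H2 at depth 24
  - 0.0.0.0/0 clear@0
  - 86.0.0.0/7 clear@7
  add 110.109.128.0/20 -> H2 at depth 20
  add 86.192.0.0/12 -> H0 at depth 12
  add 86.192.6.250/32 -> H0 at depth 32
  ? 86.192.6.250  path d0:-→d1:-→d2:-→d3:-→d4:-→d5:-→d6:-→d7:-→d8:-→d9:-→d10:-→d11:-→d12:H0→d13:-→d14:-→d15:-→d16:H2→d17:-→d18:-→d19:-→d20:-→d21:-→d22:-→d23:-→d24:-→d25:-→d26:-→d27:-→d28:-→d29:-→d30:-→d31:-→d32:H0  best=H0
  ? 86.208.6.250  path d0:-→d1:-→d2:-→d3:-→d4:-→d5:-→d6:-→d7:-→d8:-→d9:-→d10:-→d11:-  best=no-route
  ? 86.192.3.147  path d0:-→d1:-→d2:-→d3:-→d4:-→d5:-→d6:-→d7:-→d8:-→d9:-→d10:-→d11:-→d12:H0→d13:-→d14:-→d15:-→d16:H2→d17:-→d18:-→d19:-→d20:-→d21:-  best=H2
  add 110.109.129.40/32 -> H0 at depth 32
  ? 86.192.6.250  path d0:-→d1:-→d2:-→d3:-→d4:-→d5:-→d6:-→d7:-→d8:-→d9:-→d10:-→d11:-→d12:H0→d13:-→d14:-→d15:-→d16:H2→d17:-→d18:-→d19:-→d20:-→d21:-→d22:-→d23:-→d24:-→d25:-→d26:-→d27:-→d28:-→d29:-→d30:-→d31:-→d32:H0  best=H0
  - 110.109.128.0/20 clear@20
  add 110.96.0.0/12 -> H2 at depth 12
  add 110.0.0.0/8 -> H1 at depth 8
  add 64.0.0.0/2 -> H0 at depth 2
  add 110.109.129.40/32 -> H2 at depth 32
  - 86.192.6.250/32 clear@32
  add 110.0.0.0/8 -> H1 at depth 8
  - 110.0.0.0/8 clear@8

== LOOKUPS ==
["no-route","H1","H2","H2","H0","H2","H0","no-route","H2","H0"]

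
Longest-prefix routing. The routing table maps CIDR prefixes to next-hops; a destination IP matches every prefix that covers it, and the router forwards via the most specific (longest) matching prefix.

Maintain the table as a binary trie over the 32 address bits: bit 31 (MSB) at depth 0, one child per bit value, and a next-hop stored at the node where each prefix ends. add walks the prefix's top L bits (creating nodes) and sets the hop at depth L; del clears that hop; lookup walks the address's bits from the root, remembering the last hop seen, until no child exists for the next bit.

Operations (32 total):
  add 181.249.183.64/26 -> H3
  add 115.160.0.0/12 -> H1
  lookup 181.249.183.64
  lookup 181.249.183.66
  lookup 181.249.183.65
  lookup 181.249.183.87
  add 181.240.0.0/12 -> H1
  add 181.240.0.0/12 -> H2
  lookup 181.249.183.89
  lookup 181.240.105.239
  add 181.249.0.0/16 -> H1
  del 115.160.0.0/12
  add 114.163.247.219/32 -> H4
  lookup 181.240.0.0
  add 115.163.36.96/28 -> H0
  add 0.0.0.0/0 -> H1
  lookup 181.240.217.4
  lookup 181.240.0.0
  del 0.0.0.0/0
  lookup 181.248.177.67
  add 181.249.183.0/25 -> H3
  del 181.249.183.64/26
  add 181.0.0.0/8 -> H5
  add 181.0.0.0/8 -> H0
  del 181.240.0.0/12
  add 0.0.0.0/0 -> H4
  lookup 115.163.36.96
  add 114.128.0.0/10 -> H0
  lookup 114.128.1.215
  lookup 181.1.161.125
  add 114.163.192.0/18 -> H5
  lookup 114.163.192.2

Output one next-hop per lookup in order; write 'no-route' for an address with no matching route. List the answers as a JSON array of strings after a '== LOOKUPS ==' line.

Process each operation:
  + 181.249.183.64/26 (H3) depth=26
  + 115.160.0.0/12 (H1) depth=12
  ? 181.249.183.64  path d0:-→d1:-→d2:-→d3:-→d4:-→d5:-→d6:-→d7:-→d8:-→d9:-→d10:-→d11:-→d12:-→d13:-→d14:-→d15:-→d16:-→d17:-→d18:-→d19:-→d20:-→d21:-→d22:-→d23:-→d24:-→d25:-→d26:H3  best=H3
  ? 181.249.183.66  path d0:-→d1:-→d2:-→d3:-→d4:-→d5:-→d6:-→d7:-→d8:-→d9:-→d10:-→d11:-→d12:-→d13:-→d14:-→d15:-→d16:-→d17:-→d18:-→d19:-→d20:-→d21:-→d22:-→d23:-→d24:-→d25:-→d26:H3  best=H3
  ? 181.249.183.65  path d0:-→d1:-→d2:-→d3:-→d4:-→d5:-→d6:-→d7:-→d8:-→d9:-→d10:-→d11:-→d12:-→d13:-→d14:-→d15:-→d16:-→d17:-→d18:-→d19:-→d20:-→d21:-→d22:-→d23:-→d24:-→d25:-→d26:H3  best=H3
  ? 181.249.183.87  path d0:-→d1:-→d2:-→d3:-→d4:-→d5:-→d6:-→d7:-→d8:-→d9:-→d10:-→d11:-→d12:-→d13:-→d14:-→d15:-→d16:-→d17:-→d18:-→d19:-→d20:-→d21:-→d22:-→d23:-→d24:-→d25:-→d26:H3  best=H3
  + 181.240.0.0/12 (H1) depth=12
  + 181.240.0.0/12 (H2) depth=12
  ? 181.249.183.89  path d0:-→d1:-→d2:-→d3:-→d4:-→d5:-→d6:-→d7:-→d8:-→d9:-→d10:-→d11:-→d12:H2→d13:-→d14:-→d15:-→d16:-→d17:-→d18:-→d19:-→d20:-→d21:-→d22:-→d23:-→d24:-→d25:-→d26:H3  best=H3
  ? 181.240.105.239  path d0:-→d1:-→d2:-→d3:-→d4:-→d5:-→d6:-→d7:-→d8:-→d9:-→d10:-→d11:-→d12:H2  best=H2
  + 181.249.0.0/16 (H1) depth=16
  del 115.160.0.0/12 (clear depth 12)
  + 114.163.247.219/32 (H4) depth=32
  ? 181.240.0.0  path d0:-→d1:-→d2:-→d3:-→d4:-→d5:-→d6:-→d7:-→d8:-→d9:-→d10:-→d11:-→d12:H2  best=H2
  + 115.163.36.96/28 (H0) depth=28
  + 0.0.0.0/0 (H1) depth=0
  ? 181.240.217.4  path d0:H1→d1:-→d2:-→d3:-→d4:-→d5:-→d6:-→d7:-→d8:-→d9:-→d10:-→d11:-→d12:H2  best=H2
  ? 181.240.0.0  path d0:H1→d1:-→d2:-→d3:-→d4:-→d5:-→d6:-→d7:-→d8:-→d9:-→d10:-→d11:-→d12:H2  best=H2
  del 0.0.0.0/0 (clear depth 0)
  ? 181.248.177.67  path d0:-→d1:-→d2:-→d3:-→d4:-→d5:-→d6:-→d7:-→d8:-→d9:-→d10:-→d11:-→d12:H2→d13:-→d14:-→d15:-  best=H2
  + 181.249.183.0/25 (H3) depth=25
  del 181.249.183.64/26 (clear depth 26)
  + 181.0.0.0/8 (H5) depth=8
  + 181.0.0.0/8 (H0) depth=8
  del 181.240.0.0/12 (clear depth 12)
  + 0.0.0.0/0 (H4) depth=0
  ? 115.163.36.96  path d0:H4→d1:-→d2:-→d3:-→d4:-→d5:-→d6:-→d7:-→d8:-→d9:-→d10:-→d11:-→d12:-→d13:-→d14:-→d15:-→d16:-→d17:-→d18:-→d19:-→d20:-→d21:-→d22:-→d23:-→d24:-→d25:-→d26:-→d27:-→d28:H0  best=H0
  + 114.128.0.0/10 (H0) depth=10
  ? 114.128.1.215  path d0:H4→d1:-→d2:-→d3:-→d4:-→d5:-→d6:-→d7:-→d8:-→d9:-→d10:H0  best=H0
  ? 181.1.161.125  path d0:H4→d1:-→d2:-→d3:-→d4:-→d5:-→d6:-→d7:-→d8:H0  best=H0
  + 114.163.192.0/18 (H5) depth=18
  ? 114.163.192.2  path d0:H4→d1:-→d2:-→d3:-→d4:-→d5:-→d6:-→d7:-→d8:-→d9:-→d10:H0→d11:-→d12:-→d13:-→d14:-→d15:-→d16:-→d17:-→d18:H5  best=H5

== LOOKUPS ==
["H3","H3","H3","H3","H3","H2","H2","H2","H2","H2","H0","H0","H0","H5"]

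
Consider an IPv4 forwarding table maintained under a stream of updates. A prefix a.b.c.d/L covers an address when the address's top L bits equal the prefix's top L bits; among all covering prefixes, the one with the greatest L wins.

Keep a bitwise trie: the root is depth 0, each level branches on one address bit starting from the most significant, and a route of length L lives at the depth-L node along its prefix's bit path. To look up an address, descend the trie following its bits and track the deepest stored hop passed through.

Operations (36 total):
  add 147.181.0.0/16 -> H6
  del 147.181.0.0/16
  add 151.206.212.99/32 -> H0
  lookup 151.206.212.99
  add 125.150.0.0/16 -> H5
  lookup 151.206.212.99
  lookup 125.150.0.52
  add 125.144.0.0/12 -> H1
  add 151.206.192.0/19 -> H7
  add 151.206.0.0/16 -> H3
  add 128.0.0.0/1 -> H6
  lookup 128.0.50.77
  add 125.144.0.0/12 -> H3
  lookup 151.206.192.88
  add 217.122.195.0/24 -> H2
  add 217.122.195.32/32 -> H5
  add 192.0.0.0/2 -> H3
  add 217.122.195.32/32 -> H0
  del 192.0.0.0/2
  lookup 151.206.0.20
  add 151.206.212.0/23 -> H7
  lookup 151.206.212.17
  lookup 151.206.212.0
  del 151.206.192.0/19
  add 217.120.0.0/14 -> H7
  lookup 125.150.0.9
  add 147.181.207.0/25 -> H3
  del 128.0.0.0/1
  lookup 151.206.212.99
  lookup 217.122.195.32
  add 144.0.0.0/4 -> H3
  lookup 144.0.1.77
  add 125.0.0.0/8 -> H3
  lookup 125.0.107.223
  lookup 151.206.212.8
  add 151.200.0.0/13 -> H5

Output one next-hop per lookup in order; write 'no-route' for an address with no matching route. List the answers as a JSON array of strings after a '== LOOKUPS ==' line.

Apply in order:
  + 147.181.0.0/16 (H6) depth=16
  del 147.181.0.0/16 (clear depth 16)
  + 151.206.212.99/32 (H0) depth=32
  ? 151.206.212.99  path d0:-→d1:-→d2:-→d3:-→d4:-→d5:-→d6:-→d7:-→d8:-→d9:-→d10:-→d11:-→d12:-→d13:-→d14:-→d15:-→d16:-→d17:-→d18:-→d19:-→d20:-→d21:-→d22:-→d23:-→d24:-→d25:-→d26:-→d27:-→d28:-→d29:-→d30:-→d31:-→d32:H0  best=H0
  + 125.150.0.0/16 (H5) depth=16
  ? 151.206.212.99  path d0:-→d1:-→d2:-→d3:-→d4:-→d5:-→d6:-→d7:-→d8:-→d9:-→d10:-→d11:-→d12:-→d13:-→d14:-→d15:-→d16:-→d17:-→d18:-→d19:-→d20:-→d21:-→d22:-→d23:-→d24:-→d25:-→d26:-→d27:-→d28:-→d29:-→d30:-→d31:-→d32:H0  best=H0
  ? 125.150.0.52  path d0:-→d1:-→d2:-→d3:-→d4:-→d5:-→d6:-→d7:-→d8:-→d9:-→d10:-→d11:-→d12:-→d13:-→d14:-→d15:-→d16:H5  best=H5
  + 125.144.0.0/12 (H1) depth=12
  + 151.206.192.0/19 (H7) depth=19
  + 151.206.0.0/16 (H3) depth=16
  + 128.0.0.0/1 (H6) depth=1
  ? 128.0.50.77  path d0:-→d1:H6→d2:-→d3:-  best=H6
  + 125.144.0.0/12 (H3) depth=12
  ? 151.206.192.88  path d0:-→d1:H6→d2:-→d3:-→d4:-→d5:-→d6:-→d7:-→d8:-→d9:-→d10:-→d11:-→d12:-→d13:-→d14:-→d15:-→d16:H3→d17:-→d18:-→d19:H7  best=H7
  + 217.122.195.0/24 (H2) depth=24
  + 217.122.195.32/32 (H5) depth=32
  + 192.0.0.0/2 (H3) depth=2
  + 217.122.195.32/32 (H0) depth=32
  del 192.0.0.0/2 (clear depth 2)
  ? 151.206.0.20  path d0:-→d1:H6→d2:-→d3:-→d4:-→d5:-→d6:-→d7:-→d8:-→d9:-→d10:-→d11:-→d12:-→d13:-→d14:-→d15:-→d16:H3  best=H3
  + 151.206.212.0/23 (H7) depth=23
  ? 151.206.212.17  path d0:-→d1:H6→d2:-→d3:-→d4:-→d5:-→d6:-→d7:-→d8:-→d9:-→d10:-→d11:-→d12:-→d13:-→d14:-→d15:-→d16:H3→d17:-→d18:-→d19:H7→d20:-→d21:-→d22:-→d23:H7→d24:-→d25:-  best=H7
  ? 151.206.212.0  path d0:-→d1:H6→d2:-→d3:-→d4:-→d5:-→d6:-→d7:-→d8:-→d9:-→d10:-→d11:-→d12:-→d13:-→d14:-→d15:-→d16:H3→d17:-→d18:-→d19:H7→d20:-→d21:-→d22:-→d23:H7→d24:-→d25:-  best=H7
  del 151.206.192.0/19 (clear depth 19)
  + 217.120.0.0/14 (H7) depth=14
  ? 125.150.0.9  path d0:-→d1:-→d2:-→d3:-→d4:-→d5:-→d6:-→d7:-→d8:-→d9:-→d10:-→d11:-→d12:H3→d13:-→d14:-→d15:-→d16:H5  best=H5
  + 147.181.207.0/25 (H3) depth=25
  del 128.0.0.0/1 (clear depth 1)
  ? 151.206.212.99  path d0:-→d1:-→d2:-→d3:-→d4:-→d5:-→d6:-→d7:-→d8:-→d9:-→d10:-→d11:-→d12:-→d13:-→d14:-→d15:-→d16:H3→d17:-→d18:-→d19:-→d20:-→d21:-→d22:-→d23:H7→d24:-→d25:-→d26:-→d27:-→d28:-→d29:-→d30:-→d31:-→d32:H0  best=H0
  ? 217.122.195.32  path d0:-→d1:-→d2:-→d3:-→d4:-→d5:-→d6:-→d7:-→d8:-→d9:-→d10:-→d11:-→d12:-→d13:-→d14:H7→d15:-→d16:-→d17:-→d18:-→d19:-→d20:-→d21:-→d22:-→d23:-→d24:H2→d25:-→d26:-→d27:-→d28:-→d29:-→d30:-→d31:-→d32:H0  best=H0
  + 144.0.0.0/4 (H3) depth=4
  ? 144.0.1.77  path d0:-→d1:-→d2:-→d3:-→d4:H3→d5:-→d6:-  best=H3
  + 125.0.0.0/8 (H3) depth=8
  ? 125.0.107.223  path d0:-→d1:-→d2:-→d3:-→d4:-→d5:-→d6:-→d7:-→d8:H3  best=H3
  ? 151.206.212.8  path d0:-→d1:-→d2:-→d3:-→d4:H3→d5:-→d6:-→d7:-→d8:-→d9:-→d10:-→d11:-→d12:-→d13:-→d14:-→d15:-→d16:H3→d17:-→d18:-→d19:-→d20:-→d21:-→d22:-→d23:H7→d24:-→d25:-  best=H7
  + 151.200.0.0/13 (H5) depth=13

== LOOKUPS ==
["H0","H0","H5","H6","H7","H3","H7","H7","H5","H0","H0","H3","H3","H7"]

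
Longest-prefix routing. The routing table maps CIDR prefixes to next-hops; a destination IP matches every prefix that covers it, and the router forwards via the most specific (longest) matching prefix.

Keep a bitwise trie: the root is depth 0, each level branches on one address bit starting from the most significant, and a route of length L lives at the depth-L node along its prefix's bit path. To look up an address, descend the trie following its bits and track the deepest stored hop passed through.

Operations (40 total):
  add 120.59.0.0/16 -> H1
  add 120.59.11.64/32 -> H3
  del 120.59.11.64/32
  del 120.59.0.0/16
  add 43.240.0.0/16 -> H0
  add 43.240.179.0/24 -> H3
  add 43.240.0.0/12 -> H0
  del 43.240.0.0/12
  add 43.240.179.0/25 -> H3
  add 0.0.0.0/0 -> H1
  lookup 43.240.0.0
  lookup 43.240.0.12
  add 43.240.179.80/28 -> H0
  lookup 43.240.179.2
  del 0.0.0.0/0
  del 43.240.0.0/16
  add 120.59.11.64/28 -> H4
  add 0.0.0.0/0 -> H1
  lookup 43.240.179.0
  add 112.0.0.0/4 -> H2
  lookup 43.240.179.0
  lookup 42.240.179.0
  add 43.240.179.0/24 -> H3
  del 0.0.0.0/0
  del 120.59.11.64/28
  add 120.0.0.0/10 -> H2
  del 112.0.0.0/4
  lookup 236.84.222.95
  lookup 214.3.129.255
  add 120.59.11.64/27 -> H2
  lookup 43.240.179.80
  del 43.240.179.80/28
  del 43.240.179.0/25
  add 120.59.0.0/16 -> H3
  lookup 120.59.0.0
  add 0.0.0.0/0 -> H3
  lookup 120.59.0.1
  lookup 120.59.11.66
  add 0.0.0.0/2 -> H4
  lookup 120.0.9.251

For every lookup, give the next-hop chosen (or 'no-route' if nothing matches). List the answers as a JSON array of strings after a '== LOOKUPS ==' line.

Apply in order:
  + 120.59.0.0/16 (H1) depth=16
  + 120.59.11.64/32 (H3) depth=32
  - 120.59.11.64/32 clear@32
  - 120.59.0.0/16 clear@16
  + 43.240.0.0/16 (H0) depth=16
  + 43.240.179.0/24 (H3) depth=24
  + 43.240.0.0/12 (H0) depth=12
  - 43.240.0.0/12 clear@12
  + 43.240.179.0/25 (H3) depth=25
  + 0.0.0.0/0 (H1) depth=0
  ? 43.240.0.0  path d0:H1→d1:-→d2:-→d3:-→d4:-→d5:-→d6:-→d7:-→d8:-→d9:-→d10:-→d11:-→d12:-→d13:-→d14:-→d15:-→d16:H0  best=H0
  ? 43.240.0.12  path d0:H1→d1:-→d2:-→d3:-→d4:-→d5:-→d6:-→d7:-→d8:-→d9:-→d10:-→d11:-→d12:-→d13:-→d14:-→d15:-→d16:H0  best=H0
  + 43.240.179.80/28 (H0) depth=28
  ? 43.240.179.2  path d0:H1→d1:-→d2:-→d3:-→d4:-→d5:-→d6:-→d7:-→d8:-→d9:-→d10:-→d11:-→d12:-→d13:-→d14:-→d15:-→d16:H0→d17:-→d18:-→d19:-→d20:-→d21:-→d22:-→d23:-→d24:H3→d25:H3  best=H3
  - 0.0.0.0/0 clear@0
  - 43.240.0.0/16 clear@16
  + 120.59.11.64/28 (H4) depth=28
  + 0.0.0.0/0 (H1) depth=0
  ? 43.240.179.0  path d0:H1→d1:-→d2:-→d3:-→d4:-→d5:-→d6:-→d7:-→d8:-→d9:-→d10:-→d11:-→d12:-→d13:-→d14:-→d15:-→d16:-→d17:-→d18:-→d19:-→d20:-→d21:-→d22:-→d23:-→d24:H3→d25:H3  best=H3
  + 112.0.0.0/4 (H2) depth=4
  ? 43.240.179.0  path d0:H1→d1:-→d2:-→d3:-→d4:-→d5:-→d6:-→d7:-→d8:-→d9:-→d10:-→d11:-→d12:-→d13:-→d14:-→d15:-→d16:-→d17:-→d18:-→d19:-→d20:-→d21:-→d22:-→d23:-→d24:H3→d25:H3  best=H3
  ? 42.240.179.0  path d0:H1→d1:-→d2:-→d3:-→d4:-→d5:-→d6:-→d7:-  best=H1
  + 43.240.179.0/24 (H3) depth=24
  - 0.0.0.0/0 clear@0
  - 120.59.11.64/28 clear@28
  + 120.0.0.0/10 (H2) depth=10
  - 112.0.0.0/4 clear@4
  ? 236.84.222.95  path d0:-  best=no-route
  ? 214.3.129.255  path d0:-  best=no-route
  + 120.59.11.64/27 (H2) depth=27
  ? 43.240.179.80  path d0:-→d1:-→d2:-→d3:-→d4:-→d5:-→d6:-→d7:-→d8:-→d9:-→d10:-→d11:-→d12:-→d13:-→d14:-→d15:-→d16:-→d17:-→d18:-→d19:-→d20:-→d21:-→d22:-→d23:-→d24:H3→d25:H3→d26:-→d27:-→d28:H0  best=H0
  - 43.240.179.80/28 clear@28
  - 43.240.179.0/25 clear@25
  + 120.59.0.0/16 (H3) depth=16
  ? 120.59.0.0  path d0:-→d1:-→d2:-→d3:-→d4:-→d5:-→d6:-→d7:-→d8:-→d9:-→d10:H2→d11:-→d12:-→d13:-→d14:-→d15:-→d16:H3→d17:-→d18:-→d19:-→d20:-  best=H3
  + 0.0.0.0/0 (H3) depth=0
  ? 120.59.0.1  path d0:H3→d1:-→d2:-→d3:-→d4:-→d5:-→d6:-→d7:-→d8:-→d9:-→d10:H2→d11:-→d12:-→d13:-→d14:-→d15:-→d16:H3→d17:-→d18:-→d19:-→d20:-  best=H3
  ? 120.59.11.66  path d0:H3→d1:-→d2:-→d3:-→d4:-→d5:-→d6:-→d7:-→d8:-→d9:-→d10:H2→d11:-→d12:-→d13:-→d14:-→d15:-→d16:H3→d17:-→d18:-→d19:-→d20:-→d21:-→d22:-→d23:-→d24:-→d25:-→d26:-→d27:H2→d28:-→d29:-→d30:-  best=H2
  + 0.0.0.0/2 (H4) depth=2
  ? 120.0.9.251  path d0:H3→d1:-→d2:-→d3:-→d4:-→d5:-→d6:-→d7:-→d8:-→d9:-→d10:H2  best=H2

== LOOKUPS ==
["H0","H0","H3","H3","H3","H1","no-route","no-route","H0","H3","H3","H2","H2"]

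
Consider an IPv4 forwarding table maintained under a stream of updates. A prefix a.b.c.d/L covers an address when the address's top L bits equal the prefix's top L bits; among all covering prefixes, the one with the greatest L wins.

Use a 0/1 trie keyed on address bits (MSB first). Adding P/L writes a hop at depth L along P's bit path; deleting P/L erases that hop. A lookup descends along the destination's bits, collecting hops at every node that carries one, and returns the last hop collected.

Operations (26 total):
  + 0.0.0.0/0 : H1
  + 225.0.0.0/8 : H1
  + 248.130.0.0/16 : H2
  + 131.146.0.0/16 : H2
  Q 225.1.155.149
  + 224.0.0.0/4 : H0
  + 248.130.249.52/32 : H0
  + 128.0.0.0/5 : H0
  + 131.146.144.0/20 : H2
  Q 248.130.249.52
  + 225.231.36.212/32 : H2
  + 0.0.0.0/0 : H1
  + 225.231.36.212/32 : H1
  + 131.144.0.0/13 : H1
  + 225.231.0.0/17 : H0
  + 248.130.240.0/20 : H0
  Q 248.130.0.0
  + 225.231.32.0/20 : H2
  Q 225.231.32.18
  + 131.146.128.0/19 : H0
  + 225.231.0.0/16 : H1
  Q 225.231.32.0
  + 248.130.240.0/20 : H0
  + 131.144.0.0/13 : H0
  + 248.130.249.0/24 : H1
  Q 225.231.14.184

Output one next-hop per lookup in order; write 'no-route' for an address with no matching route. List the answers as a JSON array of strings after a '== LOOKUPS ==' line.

Trace:
  add 0.0.0.0/0 -> H1 at depth 0
  add 225.0.0.0/8 -> H1 at depth 8
  add 248.130.0.0/16 -> H2 at depth 16
  add 131.146.0.0/16 -> H2 at depth 16
  Q 225.1.155.149: descend 11100001 ; hops seen [H1,H1] ; pick H1
  add 224.0.0.0/4 -> H0 at depth 4
  add 248.130.249.52/32 -> H0 at depth 32
  add 128.0.0.0/5 -> H0 at depth 5
  add 131.146.144.0/20 -> H2 at depth 20
  Q 248.130.249.52: descend 11111000100000101111100100110100 ; hops seen [H1,H2,H0] ; pick H0
  add 225.231.36.212/32 -> H2 at depth 32
  add 0.0.0.0/0 -> H1 at depth 0
  add 225.231.36.212/32 -> H1 at depth 32
  add 131.144.0.0/13 -> H1 at depth 13
  add 225.231.0.0/17 -> H0 at depth 17
  add 248.130.240.0/20 -> H0 at depth 20
  Q 248.130.0.0: descend 1111100010000010 ; hops seen [H1,H2] ; pick H2
  add 225.231.32.0/20 -> H2 at depth 20
  Q 225.231.32.18: descend 111000011110011100100 ; hops seen [H1,H0,H1,H0,H2] ; pick H2
  add 131.146.128.0/19 -> H0 at depth 19
  add 225.231.0.0/16 -> H1 at depth 16
  Q 225.231.32.0: descend 111000011110011100100 ; hops seen [H1,H0,H1,H1,H0,H2] ; pick H2
  add 248.130.240.0/20 -> H0 at depth 20
  add 131.144.0.0/13 -> H0 at depth 13
  add 248.130.249.0/24 -> H1 at depth 24
  Q 225.231.14.184: descend 111000011110011100 ; hops seen [H1,H0,H1,H1,H0] ; pick H0

== LOOKUPS ==
["H1","H0","H2","H2","H2","H0"]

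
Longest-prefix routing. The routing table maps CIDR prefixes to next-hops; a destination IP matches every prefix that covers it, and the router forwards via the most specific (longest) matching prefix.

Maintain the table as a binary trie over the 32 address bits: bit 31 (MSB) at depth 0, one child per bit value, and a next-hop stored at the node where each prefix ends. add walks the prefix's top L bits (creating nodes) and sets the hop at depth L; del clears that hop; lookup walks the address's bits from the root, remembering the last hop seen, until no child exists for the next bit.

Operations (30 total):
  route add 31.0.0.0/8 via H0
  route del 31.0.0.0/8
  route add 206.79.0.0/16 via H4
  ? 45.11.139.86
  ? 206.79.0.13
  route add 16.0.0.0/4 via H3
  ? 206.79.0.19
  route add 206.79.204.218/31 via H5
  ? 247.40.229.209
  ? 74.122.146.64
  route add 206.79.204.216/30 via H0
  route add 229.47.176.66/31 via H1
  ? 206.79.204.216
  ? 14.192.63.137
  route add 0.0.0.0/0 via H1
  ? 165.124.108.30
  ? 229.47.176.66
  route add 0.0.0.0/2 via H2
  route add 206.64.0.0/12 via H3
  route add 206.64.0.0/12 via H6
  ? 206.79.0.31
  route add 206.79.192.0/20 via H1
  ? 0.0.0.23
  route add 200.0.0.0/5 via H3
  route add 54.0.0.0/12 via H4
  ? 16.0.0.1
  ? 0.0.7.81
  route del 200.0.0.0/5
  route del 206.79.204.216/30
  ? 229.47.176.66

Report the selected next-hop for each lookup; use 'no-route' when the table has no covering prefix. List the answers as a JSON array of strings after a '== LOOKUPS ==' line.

Trace:
  + 31.0.0.0/8 (H0) depth=8
  del 31.0.0.0/8 (clear depth 8)
  + 206.79.0.0/16 (H4) depth=16
  Q 45.11.139.86: descend 00 ; hops seen [∅] ; pick no-route
  Q 206.79.0.13: descend 1100111001001111 ; hops seen [H4] ; pick H4
  + 16.0.0.0/4 (H3) depth=4
  Q 206.79.0.19: descend 1100111001001111 ; hops seen [H4] ; pick H4
  + 206.79.204.218/31 (H5) depth=31
  Q 247.40.229.209: descend 11 ; hops seen [∅] ; pick no-route
  Q 74.122.146.64: descend 0 ; hops seen [∅] ; pick no-route
  + 206.79.204.216/30 (H0) depth=30
  + 229.47.176.66/31 (H1) depth=31
  Q 206.79.204.216: descend 110011100100111111001100110110 ; hops seen [H4,H0] ; pick H0
  Q 14.192.63.137: descend 000 ; hops seen [∅] ; pick no-route
  + 0.0.0.0/0 (H1) depth=0
  Q 165.124.108.30: descend 1 ; hops seen [H1] ; pick H1
  Q 229.47.176.66: descend 1110010100101111101100000100001 ; hops seen [H1,H1] ; pick H1
  + 0.0.0.0/2 (H2) depth=2
  + 206.64.0.0/12 (H3) depth=12
  + 206.64.0.0/12 (H6) depth=12
  Q 206.79.0.31: descend 1100111001001111 ; hops seen [H1,H6,H4] ; pick H4
  + 206.79.192.0/20 (H1) depth=20
  Q 0.0.0.23: descend 000 ; hops seen [H1,H2] ; pick H2
  + 200.0.0.0/5 (H3) depth=5
  + 54.0.0.0/12 (H4) depth=12
  Q 16.0.0.1: descend 0001 ; hops seen [H1,H2,H3] ; pick H3
  Q 0.0.7.81: descend 000 ; hops seen [H1,H2] ; pick H2
  del 200.0.0.0/5 (clear depth 5)
  del 206.79.204.216/30 (clear depth 30)
  Q 229.47.176.66: descend 1110010100101111101100000100001 ; hops seen [H1,H1] ; pick H1

== LOOKUPS ==
["no-route","H4","H4","no-route","no-route","H0","no-route","H1","H1","H4","H2","H3","H2","H1"]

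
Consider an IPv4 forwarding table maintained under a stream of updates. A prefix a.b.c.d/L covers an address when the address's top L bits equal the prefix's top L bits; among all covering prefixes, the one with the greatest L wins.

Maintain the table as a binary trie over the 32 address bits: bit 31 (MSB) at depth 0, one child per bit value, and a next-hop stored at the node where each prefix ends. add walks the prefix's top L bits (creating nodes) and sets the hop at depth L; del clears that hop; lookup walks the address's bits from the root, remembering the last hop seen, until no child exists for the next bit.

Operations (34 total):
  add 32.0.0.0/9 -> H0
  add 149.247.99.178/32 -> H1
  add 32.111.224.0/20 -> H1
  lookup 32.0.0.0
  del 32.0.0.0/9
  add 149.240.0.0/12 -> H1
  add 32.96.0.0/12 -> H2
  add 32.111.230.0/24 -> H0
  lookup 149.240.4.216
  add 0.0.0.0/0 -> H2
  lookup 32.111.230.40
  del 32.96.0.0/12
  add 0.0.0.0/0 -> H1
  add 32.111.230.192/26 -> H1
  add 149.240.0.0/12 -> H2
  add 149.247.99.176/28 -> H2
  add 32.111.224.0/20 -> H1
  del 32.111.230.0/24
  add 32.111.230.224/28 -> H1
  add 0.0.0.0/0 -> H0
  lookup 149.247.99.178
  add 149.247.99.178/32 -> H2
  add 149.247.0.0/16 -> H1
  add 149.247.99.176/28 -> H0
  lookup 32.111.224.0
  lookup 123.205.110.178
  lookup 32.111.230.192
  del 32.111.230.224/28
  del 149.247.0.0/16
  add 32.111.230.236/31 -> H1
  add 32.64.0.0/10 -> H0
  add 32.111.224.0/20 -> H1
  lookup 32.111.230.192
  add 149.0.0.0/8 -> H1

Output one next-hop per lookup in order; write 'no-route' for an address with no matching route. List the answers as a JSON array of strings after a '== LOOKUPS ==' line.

Process each operation:
  + 32.0.0.0/9 (H0) depth=9
  + 149.247.99.178/32 (H1) depth=32
  + 32.111.224.0/20 (H1) depth=20
  lookup 32.0.0.0: bits 001000000 walk d0:-→d1:-→d2:-→d3:-→d4:-→d5:-→d6:-→d7:-→d8:-→d9:H0 -> H0
  del 32.0.0.0/9 (clear depth 9)
  + 149.240.0.0/12 (H1) depth=12
  + 32.96.0.0/12 (H2) depth=12
  + 32.111.230.0/24 (H0) depth=24
  lookup 149.240.4.216: bits 1001010111110 walk d0:-→d1:-→d2:-→d3:-→d4:-→d5:-→d6:-→d7:-→d8:-→d9:-→d10:-→d11:-→d12:H1→d13:- -> H1
  + 0.0.0.0/0 (H2) depth=0
  lookup 32.111.230.40: bits 001000000110111111100110 walk d0:H2→d1:-→d2:-→d3:-→d4:-→d5:-→d6:-→d7:-→d8:-→d9:-→d10:-→d11:-→d12:H2→d13:-→d14:-→d15:-→d16:-→d17:-→d18:-→d19:-→d20:H1→d21:-→d22:-→d23:-→d24:H0 -> H0
  del 32.96.0.0/12 (clear depth 12)
  + 0.0.0.0/0 (H1) depth=0
  + 32.111.230.192/26 (H1) depth=26
  + 149.240.0.0/12 (H2) depth=12
  + 149.247.99.176/28 (H2) depth=28
  + 32.111.224.0/20 (H1) depth=20
  del 32.111.230.0/24 (clear depth 24)
  + 32.111.230.224/28 (H1) depth=28
  + 0.0.0.0/0 (H0) depth=0
  lookup 149.247.99.178: bits 10010101111101110110001110110010 walk d0:H0→d1:-→d2:-→d3:-→d4:-→d5:-→d6:-→d7:-→d8:-→d9:-→d10:-→d11:-→d12:H2→d13:-→d14:-→d15:-→d16:-→d17:-→d18:-→d19:-→d20:-→d21:-→d22:-→d23:-→d24:-→d25:-→d26:-→d27:-→d28:H2→d29:-→d30:-→d31:-→d32:H1 -> H1
  + 149.247.99.178/32 (H2) depth=32
  + 149.247.0.0/16 (H1) depth=16
  + 149.247.99.176/28 (H0) depth=28
  lookup 32.111.224.0: bits 001000000110111111100 walk d0:H0→d1:-→d2:-→d3:-→d4:-→d5:-→d6:-→d7:-→d8:-→d9:-→d10:-→d11:-→d12:-→d13:-→d14:-→d15:-→d16:-→d17:-→d18:-→d19:-→d20:H1→d21:- -> H1
  lookup 123.205.110.178: bits 0 walk d0:H0→d1:- -> H0
  lookup 32.111.230.192: bits 00100000011011111110011011 walk d0:H0→d1:-→d2:-→d3:-→d4:-→d5:-→d6:-→d7:-→d8:-→d9:-→d10:-→d11:-→d12:-→d13:-→d14:-→d15:-→d16:-→d17:-→d18:-→d19:-→d20:H1→d21:-→d22:-→d23:-→d24:-→d25:-→d26:H1 -> H1
  del 32.111.230.224/28 (clear depth 28)
  del 149.247.0.0/16 (clear depth 16)
  + 32.111.230.236/31 (H1) depth=31
  + 32.64.0.0/10 (H0) depth=10
  + 32.111.224.0/20 (H1) depth=20
  lookup 32.111.230.192: bits 00100000011011111110011011 walk d0:H0→d1:-→d2:-→d3:-→d4:-→d5:-→d6:-→d7:-→d8:-→d9:-→d10:H0→d11:-→d12:-→d13:-→d14:-→d15:-→d16:-→d17:-→d18:-→d19:-→d20:H1→d21:-→d22:-→d23:-→d24:-→d25:-→d26:H1 -> H1
  + 149.0.0.0/8 (H1) depth=8

== LOOKUPS ==
["H0","H1","H0","H1","H1","H0","H1","H1"]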